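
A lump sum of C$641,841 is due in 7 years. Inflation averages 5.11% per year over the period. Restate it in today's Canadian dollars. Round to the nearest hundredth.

Price-level factor over 7 years: (1 + 5.11%)^7 ≈ 1.4174516461.
Purchasing power today: C$641,841 divided by that factor.

C$452,813.33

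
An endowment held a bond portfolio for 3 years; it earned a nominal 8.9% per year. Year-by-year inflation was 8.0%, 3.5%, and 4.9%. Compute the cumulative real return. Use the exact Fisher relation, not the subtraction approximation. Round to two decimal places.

10.14%

Cumulative inflation factor: 1.080 × 1.035 × 1.049 ≈ 1.17257.
Nominal growth factor: 1.29147. Real growth factor = 1.29147 / 1.17257 ≈ 1.10140.
Total real return ≈ 10.1397%.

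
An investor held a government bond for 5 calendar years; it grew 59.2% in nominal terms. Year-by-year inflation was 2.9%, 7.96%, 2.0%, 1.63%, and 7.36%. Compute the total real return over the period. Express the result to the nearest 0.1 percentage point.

28.8%

Cumulative inflation factor: 1.029 × 1.0796 × 1.020 × 1.0163 × 1.0736 ≈ 1.23635.
Nominal growth factor: 1.59200. Real growth factor = 1.59200 / 1.23635 ≈ 1.28766.
Total real return ≈ 28.7657%.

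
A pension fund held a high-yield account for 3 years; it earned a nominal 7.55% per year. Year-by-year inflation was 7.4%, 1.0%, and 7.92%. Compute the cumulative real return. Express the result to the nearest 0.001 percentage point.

Cumulative inflation factor: 1.074 × 1.010 × 1.0792 ≈ 1.17065.
Nominal growth factor: 1.24403. Real growth factor = 1.24403 / 1.17065 ≈ 1.06268.
Total real return ≈ 6.2683%.

6.268%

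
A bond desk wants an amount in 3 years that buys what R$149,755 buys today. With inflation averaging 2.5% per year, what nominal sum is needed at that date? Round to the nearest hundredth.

R$161,269.76

Cumulative price-level factor: (1+2.5%)^3 = 1.076890625.
The nominal amount required is R$149,755 scaled up by that factor.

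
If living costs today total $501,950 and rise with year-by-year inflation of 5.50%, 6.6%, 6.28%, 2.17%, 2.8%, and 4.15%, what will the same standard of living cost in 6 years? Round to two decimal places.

$656,292.51

Cumulative price-level factor: 1.0550 × 1.066 × 1.0628 × 1.0217 × 1.028 × 1.0415 ≈ 1.3074858346.
Multiplying $501,950 by the price-level factor gives the future nominal sum.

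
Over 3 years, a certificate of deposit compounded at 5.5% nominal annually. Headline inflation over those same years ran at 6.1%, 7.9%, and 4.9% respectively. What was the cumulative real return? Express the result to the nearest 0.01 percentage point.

Cumulative inflation factor: 1.061 × 1.079 × 1.049 ≈ 1.20092.
Nominal growth factor: 1.17424. Real growth factor = 1.17424 / 1.20092 ≈ 0.97779.
Total real return ≈ -2.2211%.

-2.22%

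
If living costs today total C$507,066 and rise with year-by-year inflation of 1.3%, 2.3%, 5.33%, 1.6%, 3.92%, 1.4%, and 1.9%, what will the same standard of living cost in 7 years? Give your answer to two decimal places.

Cumulative price-level factor: 1.013 × 1.023 × 1.0533 × 1.016 × 1.0392 × 1.014 × 1.019 ≈ 1.1908091095.
The nominal amount required is C$507,066 scaled up by that factor.

C$603,818.81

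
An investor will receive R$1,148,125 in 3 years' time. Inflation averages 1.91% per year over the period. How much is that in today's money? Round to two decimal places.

R$1,084,772.75

Price-level factor over 3 years: (1 + 1.91%)^3 ≈ 1.0584013979.
Purchasing power today: R$1,148,125 divided by that factor.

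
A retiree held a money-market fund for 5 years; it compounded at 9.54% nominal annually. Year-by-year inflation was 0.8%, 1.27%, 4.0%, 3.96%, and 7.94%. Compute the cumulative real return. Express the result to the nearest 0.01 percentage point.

Cumulative inflation factor: 1.008 × 1.0127 × 1.040 × 1.0396 × 1.0794 ≈ 1.19131.
Nominal growth factor: 1.57712. Real growth factor = 1.57712 / 1.19131 ≈ 1.32385.
Total real return ≈ 32.3855%.

32.39%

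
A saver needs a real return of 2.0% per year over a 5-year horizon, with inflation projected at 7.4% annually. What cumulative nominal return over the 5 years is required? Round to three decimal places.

Required annual nominal rate: (1+2.0%)(1+7.4%) − 1 = 9.548%.
Cumulative over 5 years: (1 + 0.09548)^5 − 1 ≈ 0.57769.

57.769%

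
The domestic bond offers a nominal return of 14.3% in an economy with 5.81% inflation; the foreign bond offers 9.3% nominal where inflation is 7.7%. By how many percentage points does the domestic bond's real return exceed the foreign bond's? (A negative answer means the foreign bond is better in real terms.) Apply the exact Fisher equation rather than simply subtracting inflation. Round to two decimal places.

The domestic bond real return: 1.143/1.0581 − 1 = 8.024%.
The foreign bond real return: 1.093/1.077 − 1 = 1.486%.
Difference: 8.024 − 1.486 = 6.538 pp.

6.54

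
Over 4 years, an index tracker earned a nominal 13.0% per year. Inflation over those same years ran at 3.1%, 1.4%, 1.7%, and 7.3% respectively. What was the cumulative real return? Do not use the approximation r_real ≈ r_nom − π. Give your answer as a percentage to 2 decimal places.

Cumulative inflation factor: 1.031 × 1.014 × 1.017 × 1.073 ≈ 1.14082.
Nominal growth factor: 1.63047. Real growth factor = 1.63047 / 1.14082 ≈ 1.42921.
Total real return ≈ 42.9211%.

42.92%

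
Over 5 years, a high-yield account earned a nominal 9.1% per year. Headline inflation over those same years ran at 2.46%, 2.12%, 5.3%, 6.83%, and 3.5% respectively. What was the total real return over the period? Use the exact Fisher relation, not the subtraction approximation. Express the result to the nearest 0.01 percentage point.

26.88%

Cumulative inflation factor: 1.0246 × 1.0212 × 1.053 × 1.0683 × 1.035 ≈ 1.21822.
Nominal growth factor: 1.54569. Real growth factor = 1.54569 / 1.21822 ≈ 1.26881.
Total real return ≈ 26.8810%.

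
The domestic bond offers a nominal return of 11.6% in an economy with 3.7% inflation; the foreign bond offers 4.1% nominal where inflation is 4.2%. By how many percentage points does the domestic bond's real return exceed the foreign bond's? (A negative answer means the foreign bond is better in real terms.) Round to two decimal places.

The domestic bond real return: 1.116/1.037 − 1 = 7.618%.
The foreign bond real return: 1.041/1.042 − 1 = -0.096%.
Difference: 7.618 − (-0.096) = 7.714 pp.

7.71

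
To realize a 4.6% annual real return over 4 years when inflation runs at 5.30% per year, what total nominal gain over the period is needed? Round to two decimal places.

Required annual nominal rate: (1+4.6%)(1+5.30%) − 1 = 10.1438%.
Cumulative over 4 years: (1 + 0.101438)^4 − 1 ≈ 0.47177.

47.18%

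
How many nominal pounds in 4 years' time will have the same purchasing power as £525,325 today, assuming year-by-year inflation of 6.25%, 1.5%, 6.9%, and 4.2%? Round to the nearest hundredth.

£631,056.83

Cumulative price-level factor: 1.0625 × 1.015 × 1.069 × 1.042 ≈ 1.2012693744.
Multiplying £525,325 by the price-level factor gives the future nominal sum.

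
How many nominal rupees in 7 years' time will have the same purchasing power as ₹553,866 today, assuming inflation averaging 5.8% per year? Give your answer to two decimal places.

₹821,872.37

Cumulative price-level factor: (1+5.8%)^7 ≈ 1.4838830495.
Multiplying ₹553,866 by the price-level factor gives the future nominal sum.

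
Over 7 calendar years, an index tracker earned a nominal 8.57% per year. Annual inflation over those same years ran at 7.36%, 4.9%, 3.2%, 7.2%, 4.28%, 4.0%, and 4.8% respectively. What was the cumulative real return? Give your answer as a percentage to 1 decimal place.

25.6%

Cumulative inflation factor: 1.0736 × 1.049 × 1.032 × 1.072 × 1.0428 × 1.040 × 1.048 ≈ 1.41608.
Nominal growth factor: 1.77815. Real growth factor = 1.77815 / 1.41608 ≈ 1.25569.
Total real return ≈ 25.5685%.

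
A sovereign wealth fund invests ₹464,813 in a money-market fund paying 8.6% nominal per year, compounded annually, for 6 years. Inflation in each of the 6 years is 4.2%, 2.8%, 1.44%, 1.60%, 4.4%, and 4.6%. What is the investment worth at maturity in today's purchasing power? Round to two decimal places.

₹632,501.05

Nominal value at maturity: ₹464,813 × (1 + 8.6%)^6 ≈ ₹762,530.50.
Price-level factor over 6 years: 1.042 × 1.028 × 1.0144 × 1.0160 × 1.044 × 1.046 ≈ 1.2055798076.
Dividing the nominal maturity value by the price-level factor gives the value in today's money.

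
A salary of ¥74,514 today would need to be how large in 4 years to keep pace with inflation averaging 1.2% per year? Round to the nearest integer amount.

¥78,156

Cumulative price-level factor: (1+1.2%)^4 ≈ 1.0488709327.
The nominal amount required is ¥74,514 scaled up by that factor.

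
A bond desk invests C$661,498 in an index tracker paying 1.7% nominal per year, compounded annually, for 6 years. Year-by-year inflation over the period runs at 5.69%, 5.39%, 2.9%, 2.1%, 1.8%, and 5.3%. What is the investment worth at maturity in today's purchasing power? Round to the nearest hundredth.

C$583,450.05

Nominal value at maturity: C$661,498 × (1 + 1.7%)^6 ≈ C$731,904.22.
Price-level factor over 6 years: 1.0569 × 1.0539 × 1.029 × 1.021 × 1.018 × 1.053 ≈ 1.2544419487.
The maturity value deflated by that factor is the answer in today's purchasing power.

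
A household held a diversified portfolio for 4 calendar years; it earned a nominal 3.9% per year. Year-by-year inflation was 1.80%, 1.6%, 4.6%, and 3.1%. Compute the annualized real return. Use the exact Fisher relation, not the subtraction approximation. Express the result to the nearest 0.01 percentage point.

Cumulative inflation factor: 1.0180 × 1.016 × 1.046 × 1.031 ≈ 1.11540.
Nominal growth factor: 1.16537. Real growth factor = 1.16537 / 1.11540 ≈ 1.04479.
Annualized: 1.04479^(1/4) − 1 ≈ 0.01101.

1.10%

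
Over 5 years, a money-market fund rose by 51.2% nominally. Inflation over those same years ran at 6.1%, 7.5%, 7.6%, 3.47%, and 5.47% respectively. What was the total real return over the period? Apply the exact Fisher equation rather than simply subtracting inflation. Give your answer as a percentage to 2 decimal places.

12.89%

Cumulative inflation factor: 1.061 × 1.075 × 1.076 × 1.0347 × 1.0547 ≈ 1.33931.
Nominal growth factor: 1.51200. Real growth factor = 1.51200 / 1.33931 ≈ 1.12894.
Total real return ≈ 12.8944%.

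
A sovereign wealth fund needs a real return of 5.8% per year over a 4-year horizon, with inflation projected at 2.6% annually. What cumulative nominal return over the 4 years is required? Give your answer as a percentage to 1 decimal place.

38.8%

Required annual nominal rate: (1+5.8%)(1+2.6%) − 1 = 8.5508%.
Cumulative over 4 years: (1 + 0.085508)^4 − 1 ≈ 0.38846.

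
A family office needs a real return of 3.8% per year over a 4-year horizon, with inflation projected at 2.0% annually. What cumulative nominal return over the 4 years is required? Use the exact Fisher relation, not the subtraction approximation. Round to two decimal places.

Required annual nominal rate: (1+3.8%)(1+2.0%) − 1 = 5.876%.
Cumulative over 4 years: (1 + 0.05876)^4 − 1 ≈ 0.25658.

25.66%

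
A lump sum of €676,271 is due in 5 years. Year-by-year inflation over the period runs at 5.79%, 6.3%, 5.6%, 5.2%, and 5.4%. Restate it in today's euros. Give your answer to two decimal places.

€513,597.16

Price-level factor over 5 years: 1.0579 × 1.063 × 1.056 × 1.052 × 1.054 ≈ 1.3167343054.
Purchasing power today: €676,271 divided by that factor.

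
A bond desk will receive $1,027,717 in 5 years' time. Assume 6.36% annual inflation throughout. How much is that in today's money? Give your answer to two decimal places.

$755,060.75

Price-level factor over 5 years: (1 + 6.36%)^5 ≈ 1.3611050437.
Purchasing power today: $1,027,717 divided by that factor.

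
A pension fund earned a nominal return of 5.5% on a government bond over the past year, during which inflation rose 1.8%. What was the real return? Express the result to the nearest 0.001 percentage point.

3.635%

Real return via the Fisher equation: (1 + 5.5%)/(1 + 1.8%) − 1 = 1.055/1.018 − 1 ≈ 0.03635.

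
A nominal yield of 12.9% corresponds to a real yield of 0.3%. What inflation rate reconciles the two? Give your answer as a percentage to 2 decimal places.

12.56%

From (1+r_nom) = (1+r_real)(1+π), we get 1+π = (1 + 12.9%)/(1 + 0.3%) = 1.129/1.003 ≈ 1.12562.
So π ≈ 12.5623%.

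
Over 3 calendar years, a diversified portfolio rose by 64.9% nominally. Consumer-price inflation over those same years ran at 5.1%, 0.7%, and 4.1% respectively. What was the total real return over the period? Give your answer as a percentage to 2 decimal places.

49.67%

Cumulative inflation factor: 1.051 × 1.007 × 1.041 ≈ 1.10175.
Nominal growth factor: 1.64900. Real growth factor = 1.64900 / 1.10175 ≈ 1.49671.
Total real return ≈ 49.6710%.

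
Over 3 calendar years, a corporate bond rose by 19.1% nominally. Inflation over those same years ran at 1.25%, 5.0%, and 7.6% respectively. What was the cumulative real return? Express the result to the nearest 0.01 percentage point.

Cumulative inflation factor: 1.0125 × 1.050 × 1.076 ≈ 1.14392.
Nominal growth factor: 1.19100. Real growth factor = 1.19100 / 1.14392 ≈ 1.04115.
Total real return ≈ 4.1154%.

4.12%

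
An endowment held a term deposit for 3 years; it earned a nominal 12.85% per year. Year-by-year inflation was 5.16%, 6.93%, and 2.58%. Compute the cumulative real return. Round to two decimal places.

24.59%

Cumulative inflation factor: 1.0516 × 1.0693 × 1.0258 ≈ 1.15349.
Nominal growth factor: 1.43716. Real growth factor = 1.43716 / 1.15349 ≈ 1.24592.
Total real return ≈ 24.5925%.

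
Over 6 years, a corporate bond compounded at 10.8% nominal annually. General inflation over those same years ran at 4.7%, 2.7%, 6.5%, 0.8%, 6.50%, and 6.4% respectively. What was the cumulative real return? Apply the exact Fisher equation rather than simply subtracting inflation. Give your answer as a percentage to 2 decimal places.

Cumulative inflation factor: 1.047 × 1.027 × 1.065 × 1.008 × 1.0650 × 1.064 ≈ 1.30803.
Nominal growth factor: 1.85028. Real growth factor = 1.85028 / 1.30803 ≈ 1.41456.
Total real return ≈ 41.4556%.

41.46%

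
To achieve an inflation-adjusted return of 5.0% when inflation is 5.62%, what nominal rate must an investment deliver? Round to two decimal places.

10.90%

By the Fisher equation, 1 + r_nom = (1 + 5.0%)(1 + 5.62%) = 1.050 × 1.0562 = 1.10901.
So r_nom = 10.901%.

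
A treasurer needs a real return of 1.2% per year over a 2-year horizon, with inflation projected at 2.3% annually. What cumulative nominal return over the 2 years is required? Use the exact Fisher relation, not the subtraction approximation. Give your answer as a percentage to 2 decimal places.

7.18%

Required annual nominal rate: (1+1.2%)(1+2.3%) − 1 = 3.5276%.
Cumulative over 2 years: (1 + 0.035276)^2 − 1 ≈ 0.07180.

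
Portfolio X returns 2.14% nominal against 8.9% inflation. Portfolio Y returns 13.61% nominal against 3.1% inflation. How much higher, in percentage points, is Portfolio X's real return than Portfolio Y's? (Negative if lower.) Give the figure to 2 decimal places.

-16.40

Portfolio X real return: 1.0214/1.089 − 1 = -6.208%.
Portfolio Y real return: 1.1361/1.031 − 1 = 10.194%.
Difference: -6.208 − 10.194 = -16.402 pp.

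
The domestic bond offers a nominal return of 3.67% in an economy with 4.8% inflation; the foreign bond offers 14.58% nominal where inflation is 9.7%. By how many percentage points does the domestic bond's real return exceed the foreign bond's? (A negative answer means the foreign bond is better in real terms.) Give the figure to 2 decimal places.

-5.53

The domestic bond real return: 1.0367/1.048 − 1 = -1.078%.
The foreign bond real return: 1.1458/1.097 − 1 = 4.448%.
Difference: -1.078 − 4.448 = -5.526 pp.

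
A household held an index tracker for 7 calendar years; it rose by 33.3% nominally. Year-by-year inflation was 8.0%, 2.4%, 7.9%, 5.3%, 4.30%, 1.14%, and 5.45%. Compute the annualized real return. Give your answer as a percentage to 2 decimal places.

Cumulative inflation factor: 1.080 × 1.024 × 1.079 × 1.053 × 1.0430 × 1.0114 × 1.0545 ≈ 1.39774.
Nominal growth factor: 1.33300. Real growth factor = 1.33300 / 1.39774 ≈ 0.95368.
Annualized: 0.95368^(1/7) − 1 ≈ -0.00675.

-0.68%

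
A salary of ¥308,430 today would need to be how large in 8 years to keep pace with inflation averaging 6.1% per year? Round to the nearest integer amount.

Cumulative price-level factor: (1+6.1%)^8 ≈ 1.6059169102.
Multiplying ¥308,430 by the price-level factor gives the future nominal sum.

¥495,313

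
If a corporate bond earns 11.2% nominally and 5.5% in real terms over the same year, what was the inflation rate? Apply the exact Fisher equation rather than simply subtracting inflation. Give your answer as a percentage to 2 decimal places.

From (1+r_nom) = (1+r_real)(1+π), we get 1+π = (1 + 11.2%)/(1 + 5.5%) = 1.112/1.055 ≈ 1.05403.
So π ≈ 5.4028%.

5.40%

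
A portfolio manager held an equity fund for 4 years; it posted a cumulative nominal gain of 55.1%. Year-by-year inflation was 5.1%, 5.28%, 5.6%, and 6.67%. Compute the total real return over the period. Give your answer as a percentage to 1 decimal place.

Cumulative inflation factor: 1.051 × 1.0528 × 1.056 × 1.0667 ≈ 1.24639.
Nominal growth factor: 1.55100. Real growth factor = 1.55100 / 1.24639 ≈ 1.24439.
Total real return ≈ 24.4391%.

24.4%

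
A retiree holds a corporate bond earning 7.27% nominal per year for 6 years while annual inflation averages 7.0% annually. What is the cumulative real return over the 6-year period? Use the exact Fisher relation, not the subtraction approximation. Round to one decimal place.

1.5%

The annual real rate is (1+7.27%)/(1+7.0%) − 1 = 0.2523%.
Compounded over 6 years: (1 + 0.002523)^6 − 1 ≈ 0.01524.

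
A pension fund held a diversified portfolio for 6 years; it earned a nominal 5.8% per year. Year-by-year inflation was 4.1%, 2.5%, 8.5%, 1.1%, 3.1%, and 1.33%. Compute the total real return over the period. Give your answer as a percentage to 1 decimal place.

Cumulative inflation factor: 1.041 × 1.025 × 1.085 × 1.011 × 1.031 × 1.0133 ≈ 1.22279.
Nominal growth factor: 1.40254. Real growth factor = 1.40254 / 1.22279 ≈ 1.14700.
Total real return ≈ 14.6996%.

14.7%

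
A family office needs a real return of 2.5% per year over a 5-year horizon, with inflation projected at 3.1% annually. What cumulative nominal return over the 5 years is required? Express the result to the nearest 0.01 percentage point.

31.80%

Required annual nominal rate: (1+2.5%)(1+3.1%) − 1 = 5.6775%.
Cumulative over 5 years: (1 + 0.056775)^5 − 1 ≈ 0.31799.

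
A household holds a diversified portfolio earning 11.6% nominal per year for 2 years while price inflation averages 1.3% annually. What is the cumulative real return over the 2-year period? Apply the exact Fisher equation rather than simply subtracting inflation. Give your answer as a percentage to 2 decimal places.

The annual real rate is (1+11.6%)/(1+1.3%) − 1 = 10.1678%.
Compounded over 2 years: (1 + 0.101678)^2 − 1 ≈ 0.21369.

21.37%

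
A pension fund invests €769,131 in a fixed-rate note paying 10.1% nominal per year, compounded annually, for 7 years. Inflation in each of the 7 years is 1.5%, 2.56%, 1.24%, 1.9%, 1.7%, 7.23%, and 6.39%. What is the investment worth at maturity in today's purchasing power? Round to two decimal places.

Nominal value at maturity: €769,131 × (1 + 10.1%)^7 ≈ €1,508,382.72.
Price-level factor over 7 years: 1.015 × 1.0256 × 1.0124 × 1.019 × 1.017 × 1.0723 × 1.0639 ≈ 1.2459724588.
Dividing the nominal maturity value by the price-level factor gives the value in today's money.

€1,210,606.79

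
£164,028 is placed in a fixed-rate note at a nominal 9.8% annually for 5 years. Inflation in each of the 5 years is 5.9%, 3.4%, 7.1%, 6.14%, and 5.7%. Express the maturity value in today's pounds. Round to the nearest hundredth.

Nominal value at maturity: £164,028 × (1 + 9.8%)^5 ≈ £261,775.92.
Price-level factor over 5 years: 1.059 × 1.034 × 1.071 × 1.0614 × 1.057 ≈ 1.3157095903.
The maturity value deflated by that factor is the answer in today's purchasing power.

£198,961.78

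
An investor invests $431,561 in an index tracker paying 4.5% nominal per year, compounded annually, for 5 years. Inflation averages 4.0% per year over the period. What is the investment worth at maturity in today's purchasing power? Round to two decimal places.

$442,035.29

Nominal value at maturity: $431,561 × (1 + 4.5%)^5 ≈ $537,803.52.
Price-level factor over 5 years: (1 + 4.0%)^5 = 1.2166529024.
The maturity value deflated by that factor is the answer in today's purchasing power.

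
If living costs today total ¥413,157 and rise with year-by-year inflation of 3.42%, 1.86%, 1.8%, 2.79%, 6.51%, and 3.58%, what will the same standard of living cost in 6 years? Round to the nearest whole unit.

Cumulative price-level factor: 1.0342 × 1.0186 × 1.018 × 1.0279 × 1.0651 × 1.0358 ≈ 1.2161107870.
The nominal amount required is ¥413,157 scaled up by that factor.

¥502,445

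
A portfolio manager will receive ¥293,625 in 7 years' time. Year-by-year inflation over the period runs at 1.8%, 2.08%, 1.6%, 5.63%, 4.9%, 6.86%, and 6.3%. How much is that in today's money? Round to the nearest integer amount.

¥220,953

Price-level factor over 7 years: 1.018 × 1.0208 × 1.016 × 1.0563 × 1.049 × 1.0686 × 1.063 ≈ 1.3289032076.
Purchasing power today: ¥293,625 divided by that factor.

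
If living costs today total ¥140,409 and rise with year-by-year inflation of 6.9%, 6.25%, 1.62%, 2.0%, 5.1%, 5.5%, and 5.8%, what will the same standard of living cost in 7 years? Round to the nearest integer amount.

Cumulative price-level factor: 1.069 × 1.0625 × 1.0162 × 1.020 × 1.051 × 1.055 × 1.058 ≈ 1.3811054837.
The nominal amount required is ¥140,409 scaled up by that factor.

¥193,920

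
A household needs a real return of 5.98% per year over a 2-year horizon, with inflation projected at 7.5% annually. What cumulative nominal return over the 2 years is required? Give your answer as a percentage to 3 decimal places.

Required annual nominal rate: (1+5.98%)(1+7.5%) − 1 = 13.9285%.
Cumulative over 2 years: (1 + 0.139285)^2 − 1 ≈ 0.29797.

29.797%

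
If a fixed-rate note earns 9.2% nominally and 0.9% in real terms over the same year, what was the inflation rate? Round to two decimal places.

8.23%

From (1+r_nom) = (1+r_real)(1+π), we get 1+π = (1 + 9.2%)/(1 + 0.9%) = 1.092/1.009 ≈ 1.08226.
So π ≈ 8.2260%.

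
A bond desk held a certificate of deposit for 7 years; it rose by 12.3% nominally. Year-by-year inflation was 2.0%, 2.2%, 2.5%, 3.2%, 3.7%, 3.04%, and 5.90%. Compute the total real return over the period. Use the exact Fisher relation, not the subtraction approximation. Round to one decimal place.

-10.0%

Cumulative inflation factor: 1.020 × 1.022 × 1.025 × 1.032 × 1.037 × 1.0304 × 1.0590 ≈ 1.24777.
Nominal growth factor: 1.12300. Real growth factor = 1.12300 / 1.24777 ≈ 0.90000.
Total real return ≈ -9.9996%.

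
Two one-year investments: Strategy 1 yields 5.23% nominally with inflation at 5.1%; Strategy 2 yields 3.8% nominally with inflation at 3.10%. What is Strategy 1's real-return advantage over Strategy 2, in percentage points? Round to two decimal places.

Strategy 1 real return: 1.0523/1.051 − 1 = 0.124%.
Strategy 2 real return: 1.038/1.0310 − 1 = 0.679%.
Difference: 0.124 − 0.679 = -0.555 pp.

-0.56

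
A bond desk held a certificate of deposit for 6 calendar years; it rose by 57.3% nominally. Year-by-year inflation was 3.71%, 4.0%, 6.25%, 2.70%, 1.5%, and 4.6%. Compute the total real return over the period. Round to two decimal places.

25.89%

Cumulative inflation factor: 1.0371 × 1.040 × 1.0625 × 1.0270 × 1.015 × 1.046 ≈ 1.24954.
Nominal growth factor: 1.57300. Real growth factor = 1.57300 / 1.24954 ≈ 1.25886.
Total real return ≈ 25.8861%.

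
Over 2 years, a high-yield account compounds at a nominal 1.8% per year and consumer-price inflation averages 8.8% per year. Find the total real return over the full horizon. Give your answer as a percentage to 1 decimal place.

The annual real rate is (1+1.8%)/(1+8.8%) − 1 = -6.4338%.
Compounded over 2 years: (1 + -0.064338)^2 − 1 ≈ -0.12454.

-12.5%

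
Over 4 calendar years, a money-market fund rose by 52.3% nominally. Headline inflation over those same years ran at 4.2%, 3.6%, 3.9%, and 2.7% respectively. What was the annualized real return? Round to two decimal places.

Cumulative inflation factor: 1.042 × 1.036 × 1.039 × 1.027 ≈ 1.15190.
Nominal growth factor: 1.52300. Real growth factor = 1.52300 / 1.15190 ≈ 1.32217.
Annualized: 1.32217^(1/4) − 1 ≈ 0.07231.

7.23%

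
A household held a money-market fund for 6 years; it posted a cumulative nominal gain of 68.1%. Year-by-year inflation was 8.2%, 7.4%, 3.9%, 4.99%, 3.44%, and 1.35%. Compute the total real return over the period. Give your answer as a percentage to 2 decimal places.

Cumulative inflation factor: 1.082 × 1.074 × 1.039 × 1.0499 × 1.0344 × 1.0135 ≈ 1.32895.
Nominal growth factor: 1.68100. Real growth factor = 1.68100 / 1.32895 ≈ 1.26491.
Total real return ≈ 26.4912%.

26.49%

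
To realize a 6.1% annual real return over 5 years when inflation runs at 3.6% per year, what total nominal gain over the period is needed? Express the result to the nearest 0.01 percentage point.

Required annual nominal rate: (1+6.1%)(1+3.6%) − 1 = 9.9196%.
Cumulative over 5 years: (1 + 0.099196)^5 − 1 ≈ 0.60463.

60.46%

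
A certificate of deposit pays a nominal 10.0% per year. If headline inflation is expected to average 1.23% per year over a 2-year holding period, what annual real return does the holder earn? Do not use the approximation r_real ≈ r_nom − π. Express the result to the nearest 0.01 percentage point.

8.66%

With constant rates the annual real return is the same each year: (1+10.0%)/(1+1.23%) − 1 = 0.08663.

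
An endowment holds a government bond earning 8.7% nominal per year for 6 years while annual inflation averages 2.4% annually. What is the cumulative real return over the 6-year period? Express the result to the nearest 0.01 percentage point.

The annual real rate is (1+8.7%)/(1+2.4%) − 1 = 6.1523%.
Compounded over 6 years: (1 + 0.061523)^6 − 1 ≈ 0.43080.

43.08%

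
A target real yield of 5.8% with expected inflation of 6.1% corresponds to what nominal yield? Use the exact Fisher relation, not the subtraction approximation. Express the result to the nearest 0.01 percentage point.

By the Fisher equation, 1 + r_nom = (1 + 5.8%)(1 + 6.1%) = 1.058 × 1.061 = 1.122538.
So r_nom = 12.2538%.

12.25%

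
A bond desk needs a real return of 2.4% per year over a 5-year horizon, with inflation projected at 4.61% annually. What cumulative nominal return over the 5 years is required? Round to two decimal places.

Required annual nominal rate: (1+2.4%)(1+4.61%) − 1 = 7.12064%.
Cumulative over 5 years: (1 + 0.0712064)^5 − 1 ≈ 0.41048.

41.05%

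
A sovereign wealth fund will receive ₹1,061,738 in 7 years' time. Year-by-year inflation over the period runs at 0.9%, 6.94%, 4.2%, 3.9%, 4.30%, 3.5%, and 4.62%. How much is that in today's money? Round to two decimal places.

Price-level factor over 7 years: 1.009 × 1.0694 × 1.042 × 1.039 × 1.0430 × 1.035 × 1.0462 ≈ 1.3193316664.
Purchasing power today: ₹1,061,738 divided by that factor.

₹804,754.43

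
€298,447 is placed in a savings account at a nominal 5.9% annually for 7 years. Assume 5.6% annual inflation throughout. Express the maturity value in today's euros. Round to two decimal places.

Nominal value at maturity: €298,447 × (1 + 5.9%)^7 ≈ €445,798.84.
Price-level factor over 7 years: (1 + 5.6%)^7 ≈ 1.4643585503.
The maturity value deflated by that factor is the answer in today's purchasing power.

€304,432.85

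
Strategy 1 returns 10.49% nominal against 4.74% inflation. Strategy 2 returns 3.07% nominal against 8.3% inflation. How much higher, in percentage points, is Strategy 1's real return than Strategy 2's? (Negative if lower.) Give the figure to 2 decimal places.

10.32

Strategy 1 real return: 1.1049/1.0474 − 1 = 5.490%.
Strategy 2 real return: 1.0307/1.083 − 1 = -4.829%.
Difference: 5.490 − (-4.829) = 10.319 pp.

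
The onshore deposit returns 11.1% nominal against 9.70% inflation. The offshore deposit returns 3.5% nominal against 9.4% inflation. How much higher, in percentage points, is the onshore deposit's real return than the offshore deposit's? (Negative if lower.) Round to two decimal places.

The onshore deposit real return: 1.111/1.0970 − 1 = 1.276%.
The offshore deposit real return: 1.035/1.094 − 1 = -5.393%.
Difference: 1.276 − (-5.393) = 6.669 pp.

6.67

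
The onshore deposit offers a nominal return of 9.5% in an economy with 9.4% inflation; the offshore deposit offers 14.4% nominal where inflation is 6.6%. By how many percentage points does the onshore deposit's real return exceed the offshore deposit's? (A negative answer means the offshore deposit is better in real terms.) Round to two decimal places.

The onshore deposit real return: 1.095/1.094 − 1 = 0.091%.
The offshore deposit real return: 1.144/1.066 − 1 = 7.317%.
Difference: 0.091 − 7.317 = -7.226 pp.

-7.23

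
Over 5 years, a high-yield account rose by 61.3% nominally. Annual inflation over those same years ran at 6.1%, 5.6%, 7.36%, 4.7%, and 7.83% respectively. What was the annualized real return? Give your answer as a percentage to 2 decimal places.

3.50%

Cumulative inflation factor: 1.061 × 1.056 × 1.0736 × 1.047 × 1.0783 ≈ 1.35803.
Nominal growth factor: 1.61300. Real growth factor = 1.61300 / 1.35803 ≈ 1.18775.
Annualized: 1.18775^(1/5) − 1 ≈ 0.03501.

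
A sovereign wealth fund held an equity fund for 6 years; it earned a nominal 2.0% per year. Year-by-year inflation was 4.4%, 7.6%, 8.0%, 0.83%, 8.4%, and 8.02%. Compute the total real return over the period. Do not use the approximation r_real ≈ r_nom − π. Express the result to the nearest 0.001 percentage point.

-21.379%

Cumulative inflation factor: 1.044 × 1.076 × 1.080 × 1.0083 × 1.084 × 1.0802 ≈ 1.43238.
Nominal growth factor: 1.12616. Real growth factor = 1.12616 / 1.43238 ≈ 0.78621.
Total real return ≈ -21.3785%.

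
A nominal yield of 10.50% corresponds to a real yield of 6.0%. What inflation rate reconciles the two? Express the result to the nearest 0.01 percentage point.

4.25%

From (1+r_nom) = (1+r_real)(1+π), we get 1+π = (1 + 10.50%)/(1 + 6.0%) = 1.1050/1.060 ≈ 1.04245.
So π ≈ 4.2453%.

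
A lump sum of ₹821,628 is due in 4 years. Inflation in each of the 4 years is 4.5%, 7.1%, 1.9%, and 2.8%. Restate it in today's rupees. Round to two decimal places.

₹700,813.04

Price-level factor over 4 years: 1.045 × 1.071 × 1.019 × 1.028 ≈ 1.1723925767.
Purchasing power today: ₹821,628 divided by that factor.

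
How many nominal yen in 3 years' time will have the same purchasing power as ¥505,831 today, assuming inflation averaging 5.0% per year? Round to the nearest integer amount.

¥585,563

Cumulative price-level factor: (1+5.0%)^3 = 1.157625.
The nominal amount required is ¥505,831 scaled up by that factor.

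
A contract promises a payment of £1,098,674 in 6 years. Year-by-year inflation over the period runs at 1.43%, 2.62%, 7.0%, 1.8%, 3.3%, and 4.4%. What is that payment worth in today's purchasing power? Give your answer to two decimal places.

Price-level factor over 6 years: 1.0143 × 1.0262 × 1.070 × 1.018 × 1.033 × 1.044 ≈ 1.2227306864.
Purchasing power today: £1,098,674 divided by that factor.

£898,541.28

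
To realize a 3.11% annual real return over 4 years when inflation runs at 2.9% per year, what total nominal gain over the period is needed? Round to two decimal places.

26.73%

Required annual nominal rate: (1+3.11%)(1+2.9%) − 1 = 6.10019%.
Cumulative over 4 years: (1 + 0.0610019)^4 − 1 ≈ 0.26726.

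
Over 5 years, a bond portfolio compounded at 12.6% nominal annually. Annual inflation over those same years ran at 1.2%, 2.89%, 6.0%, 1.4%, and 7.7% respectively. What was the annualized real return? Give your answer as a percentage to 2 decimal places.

8.47%

Cumulative inflation factor: 1.012 × 1.0289 × 1.060 × 1.014 × 1.077 ≈ 1.20535.
Nominal growth factor: 1.81006. Real growth factor = 1.81006 / 1.20535 ≈ 1.50168.
Annualized: 1.50168^(1/5) − 1 ≈ 0.08472.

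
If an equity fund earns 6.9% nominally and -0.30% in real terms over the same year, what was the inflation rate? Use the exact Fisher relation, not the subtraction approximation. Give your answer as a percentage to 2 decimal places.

7.22%

From (1+r_nom) = (1+r_real)(1+π), we get 1+π = (1 + 6.9%)/(1 − 0.30%) = 1.069/0.9970 ≈ 1.07222.
So π ≈ 7.2217%.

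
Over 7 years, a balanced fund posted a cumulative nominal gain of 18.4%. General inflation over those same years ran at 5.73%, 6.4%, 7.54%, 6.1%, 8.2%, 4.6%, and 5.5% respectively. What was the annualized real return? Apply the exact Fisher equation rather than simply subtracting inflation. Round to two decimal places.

-3.62%

Cumulative inflation factor: 1.0573 × 1.064 × 1.0754 × 1.061 × 1.082 × 1.046 × 1.055 ≈ 1.53263.
Nominal growth factor: 1.18400. Real growth factor = 1.18400 / 1.53263 ≈ 0.77253.
Annualized: 0.77253^(1/7) − 1 ≈ -0.03620.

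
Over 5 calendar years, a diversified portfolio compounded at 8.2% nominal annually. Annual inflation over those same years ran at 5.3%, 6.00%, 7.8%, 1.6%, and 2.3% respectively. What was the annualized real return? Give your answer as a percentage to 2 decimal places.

Cumulative inflation factor: 1.053 × 1.0600 × 1.078 × 1.016 × 1.023 ≈ 1.25061.
Nominal growth factor: 1.48298. Real growth factor = 1.48298 / 1.25061 ≈ 1.18581.
Annualized: 1.18581^(1/5) − 1 ≈ 0.03467.

3.47%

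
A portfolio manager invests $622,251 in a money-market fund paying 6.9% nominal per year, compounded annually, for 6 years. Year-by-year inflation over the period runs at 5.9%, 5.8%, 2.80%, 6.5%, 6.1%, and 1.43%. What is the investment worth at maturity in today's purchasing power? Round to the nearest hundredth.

$703,437.76

Nominal value at maturity: $622,251 × (1 + 6.9%)^6 ≈ $928,606.75.
Price-level factor over 6 years: 1.059 × 1.058 × 1.0280 × 1.065 × 1.061 × 1.0143 ≈ 1.3200979591.
The maturity value deflated by that factor is the answer in today's purchasing power.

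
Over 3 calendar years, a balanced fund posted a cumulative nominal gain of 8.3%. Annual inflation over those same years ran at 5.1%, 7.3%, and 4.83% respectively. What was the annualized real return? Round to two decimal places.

Cumulative inflation factor: 1.051 × 1.073 × 1.0483 ≈ 1.18219.
Nominal growth factor: 1.08300. Real growth factor = 1.08300 / 1.18219 ≈ 0.91609.
Annualized: 0.91609^(1/3) − 1 ≈ -0.02879.

-2.88%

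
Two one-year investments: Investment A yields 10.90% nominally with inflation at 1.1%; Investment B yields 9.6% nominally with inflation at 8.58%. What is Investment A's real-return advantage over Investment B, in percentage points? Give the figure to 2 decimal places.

8.75

Investment A real return: 1.1090/1.011 − 1 = 9.693%.
Investment B real return: 1.096/1.0858 − 1 = 0.939%.
Difference: 9.693 − 0.939 = 8.754 pp.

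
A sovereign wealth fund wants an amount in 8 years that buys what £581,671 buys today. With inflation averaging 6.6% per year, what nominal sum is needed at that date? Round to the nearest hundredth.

Cumulative price-level factor: (1+6.6%)^8 ≈ 1.6674684965.
The nominal amount required is £581,671 scaled up by that factor.

£969,918.07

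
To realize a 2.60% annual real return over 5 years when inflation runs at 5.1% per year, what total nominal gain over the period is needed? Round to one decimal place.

Required annual nominal rate: (1+2.60%)(1+5.1%) − 1 = 7.8326%.
Cumulative over 5 years: (1 + 0.078326)^5 − 1 ≈ 0.45798.

45.8%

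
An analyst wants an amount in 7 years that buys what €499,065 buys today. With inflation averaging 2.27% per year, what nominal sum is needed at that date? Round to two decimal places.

€583,975.87

Cumulative price-level factor: (1+2.27%)^7 ≈ 1.1701399088.
The nominal amount required is €499,065 scaled up by that factor.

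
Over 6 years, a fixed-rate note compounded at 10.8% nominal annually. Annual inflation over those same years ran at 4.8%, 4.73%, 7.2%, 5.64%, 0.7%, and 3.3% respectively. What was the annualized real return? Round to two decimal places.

Cumulative inflation factor: 1.048 × 1.0473 × 1.072 × 1.0564 × 1.007 × 1.033 ≈ 1.29296.
Nominal growth factor: 1.85028. Real growth factor = 1.85028 / 1.29296 ≈ 1.43104.
Annualized: 1.43104^(1/6) − 1 ≈ 0.06155.

6.16%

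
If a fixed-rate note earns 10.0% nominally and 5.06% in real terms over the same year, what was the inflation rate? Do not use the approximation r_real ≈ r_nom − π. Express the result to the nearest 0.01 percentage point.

4.70%

From (1+r_nom) = (1+r_real)(1+π), we get 1+π = (1 + 10.0%)/(1 + 5.06%) = 1.100/1.0506 ≈ 1.04702.
So π ≈ 4.7021%.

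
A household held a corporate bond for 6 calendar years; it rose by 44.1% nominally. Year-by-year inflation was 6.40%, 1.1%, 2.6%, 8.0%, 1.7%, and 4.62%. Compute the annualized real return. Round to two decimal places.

Cumulative inflation factor: 1.0640 × 1.011 × 1.026 × 1.080 × 1.017 × 1.0462 ≈ 1.26823.
Nominal growth factor: 1.44100. Real growth factor = 1.44100 / 1.26823 ≈ 1.13623.
Annualized: 1.13623^(1/6) − 1 ≈ 0.02151.

2.15%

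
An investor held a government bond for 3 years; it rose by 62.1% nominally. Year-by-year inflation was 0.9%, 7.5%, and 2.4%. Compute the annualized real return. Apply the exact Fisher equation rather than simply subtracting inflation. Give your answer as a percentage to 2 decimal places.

Cumulative inflation factor: 1.009 × 1.075 × 1.024 ≈ 1.11071.
Nominal growth factor: 1.62100. Real growth factor = 1.62100 / 1.11071 ≈ 1.45943.
Annualized: 1.45943^(1/3) − 1 ≈ 0.13430.

13.43%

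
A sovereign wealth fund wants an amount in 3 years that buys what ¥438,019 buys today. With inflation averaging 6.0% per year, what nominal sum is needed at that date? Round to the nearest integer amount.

Cumulative price-level factor: (1+6.0%)^3 = 1.191016.
Multiplying ¥438,019 by the price-level factor gives the future nominal sum.

¥521,688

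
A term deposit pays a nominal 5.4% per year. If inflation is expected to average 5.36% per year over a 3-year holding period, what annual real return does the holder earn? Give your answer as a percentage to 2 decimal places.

0.04%

With constant rates the annual real return is the same each year: (1+5.4%)/(1+5.36%) − 1 = 0.00038.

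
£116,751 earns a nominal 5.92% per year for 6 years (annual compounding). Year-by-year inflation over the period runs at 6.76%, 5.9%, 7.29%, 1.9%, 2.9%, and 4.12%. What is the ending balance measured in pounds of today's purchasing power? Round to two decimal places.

£124,491.86

Nominal value at maturity: £116,751 × (1 + 5.92%)^6 ≈ £164,864.99.
Price-level factor over 6 years: 1.0676 × 1.059 × 1.0729 × 1.019 × 1.029 × 1.0412 ≈ 1.3243033837.
The maturity value deflated by that factor is the answer in today's purchasing power.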